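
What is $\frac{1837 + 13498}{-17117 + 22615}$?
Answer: $\frac{15335}{5498} \approx 2.7892$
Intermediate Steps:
$\frac{1837 + 13498}{-17117 + 22615} = \frac{15335}{5498}$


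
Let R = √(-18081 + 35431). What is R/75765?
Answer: √694/15153 ≈ 0.0017385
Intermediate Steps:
R = 5*√694 (R = √17350 = 5*√694 ≈ 131.72)
R/75765 = (5*√694)/75765 = (5*√694)*(1/75765) = √694/15153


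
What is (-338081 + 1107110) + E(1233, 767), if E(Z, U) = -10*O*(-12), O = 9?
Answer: 770109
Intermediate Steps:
E(Z, U) = 1080 (E(Z, U) = -10*9*(-12) = -90*(-12) = 1080)
(-338081 + 1107110) + E(1233, 767) = (-338081 + 1107110) + 1080 = 769029 + 1080 = 770109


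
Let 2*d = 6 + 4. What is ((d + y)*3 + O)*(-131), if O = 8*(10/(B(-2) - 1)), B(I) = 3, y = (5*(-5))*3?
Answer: 22270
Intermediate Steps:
d = 5 (d = (6 + 4)/2 = (½)*10 = 5)
y = -75 (y = -25*3 = -75)
O = 40 (O = 8*(10/(3 - 1)) = 8*(10/2) = 8*(10*(½)) = 8*5 = 40)
((d + y)*3 + O)*(-131) = ((5 - 75)*3 + 40)*(-131) = (-70*3 + 40)*(-131) = (-210 + 40)*(-131) = -170*(-131) = 22270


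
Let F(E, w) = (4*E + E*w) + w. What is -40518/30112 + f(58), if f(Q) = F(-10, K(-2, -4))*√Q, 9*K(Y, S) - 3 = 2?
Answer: -20259/15056 - 45*√58 ≈ -344.06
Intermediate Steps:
K(Y, S) = 5/9 (K(Y, S) = ⅓ + (⅑)*2 = ⅓ + 2/9 = 5/9)
F(E, w) = w + 4*E + E*w
f(Q) = -45*√Q (f(Q) = (5/9 + 4*(-10) - 10*5/9)*√Q = (5/9 - 40 - 50/9)*√Q = -45*√Q)
-40518/30112 + f(58) = -40518/30112 - 45*√58 = -40518*1/30112 - 45*√58 = -20259/15056 - 45*√58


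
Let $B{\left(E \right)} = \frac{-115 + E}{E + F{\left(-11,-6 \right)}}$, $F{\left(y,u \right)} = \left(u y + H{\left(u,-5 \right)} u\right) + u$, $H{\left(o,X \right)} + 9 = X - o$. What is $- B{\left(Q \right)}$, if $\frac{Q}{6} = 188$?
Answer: $- \frac{1013}{1236} \approx -0.81958$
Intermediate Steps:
$Q = 1128$ ($Q = 6 \cdot 188 = 1128$)
$H{\left(o,X \right)} = -9 + X - o$ ($H{\left(o,X \right)} = -9 + \left(X - o\right) = -9 + X - o$)
$F{\left(y,u \right)} = u + u y + u \left(-14 - u\right)$ ($F{\left(y,u \right)} = \left(u y + \left(-9 - 5 - u\right) u\right) + u = \left(u y + \left(-14 - u\right) u\right) + u = \left(u y + u \left(-14 - u\right)\right) + u = u + u y + u \left(-14 - u\right)$)
$B{\left(E \right)} = \frac{-115 + E}{108 + E}$ ($B{\left(E \right)} = \frac{-115 + E}{E - 6 \left(-13 - 11 - -6\right)} = \frac{-115 + E}{E - 6 \left(-13 - 11 + 6\right)} = \frac{-115 + E}{E - -108} = \frac{-115 + E}{E + 108} = \frac{-115 + E}{108 + E}$)
$- B{\left(Q \right)} = - \frac{-115 + 1128}{108 + 1128} = - \frac{1013}{1236}$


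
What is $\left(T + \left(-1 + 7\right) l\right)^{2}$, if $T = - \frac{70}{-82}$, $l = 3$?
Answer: $\frac{597529}{1681} \approx 355.46$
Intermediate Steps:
$T = \frac{35}{41}$ ($T = \left(-70\right) \left(- \frac{1}{82}\right) = \frac{35}{41} \approx 0.85366$)
$\left(T + \left(-1 + 7\right) l\right)^{2} = \left(\frac{35}{41} + \left(-1 + 7\right) 3\right)^{2} = \left(\frac{35}{41} + 6 \cdot 3\right)^{2} = \left(\frac{35}{41} + 18\right)^{2} = \left(\frac{773}{41}\right)^{2} = \frac{597529}{1681}$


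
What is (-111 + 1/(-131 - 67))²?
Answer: 483076441/39204 ≈ 12322.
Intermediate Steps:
(-111 + 1/(-131 - 67))² = (-111 + 1/(-198))² = (-111 - 1/198)² = (-21979/198)² = 483076441/39204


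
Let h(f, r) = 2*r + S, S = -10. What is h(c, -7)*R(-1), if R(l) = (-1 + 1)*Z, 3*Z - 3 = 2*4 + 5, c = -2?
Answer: 0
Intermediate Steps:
Z = 16/3 (Z = 1 + (2*4 + 5)/3 = 1 + (8 + 5)/3 = 1 + (⅓)*13 = 1 + 13/3 = 16/3 ≈ 5.3333)
R(l) = 0 (R(l) = (-1 + 1)*(16/3) = 0*(16/3) = 0)
h(f, r) = -10 + 2*r (h(f, r) = 2*r - 10 = -10 + 2*r)
h(c, -7)*R(-1) = (-10 + 2*(-7))*0 = (-10 - 14)*0 = -24*0 = 0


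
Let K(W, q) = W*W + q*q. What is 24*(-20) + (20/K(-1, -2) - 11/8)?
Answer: -3819/8 ≈ -477.38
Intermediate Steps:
K(W, q) = W² + q²
24*(-20) + (20/K(-1, -2) - 11/8) = 24*(-20) + (20/((-1)² + (-2)²) - 11/8) = -480 + (20/(1 + 4) - 11*⅛) = -480 + (20/5 - 11/8) = -480 + (20*(⅕) - 11/8) = -480 + (4 - 11/8) = -480 + 21/8 = -3819/8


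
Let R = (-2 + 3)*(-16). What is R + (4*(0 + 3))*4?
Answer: 32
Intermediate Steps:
R = -16 (R = 1*(-16) = -16)
R + (4*(0 + 3))*4 = -16 + (4*(0 + 3))*4 = -16 + (4*3)*4 = -16 + 12*4 = -16 + 48 = 32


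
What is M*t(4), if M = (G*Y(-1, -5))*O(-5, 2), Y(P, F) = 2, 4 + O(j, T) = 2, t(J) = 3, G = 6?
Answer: -72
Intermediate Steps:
O(j, T) = -2 (O(j, T) = -4 + 2 = -2)
M = -24 (M = (6*2)*(-2) = 12*(-2) = -24)
M*t(4) = -24*3 = -72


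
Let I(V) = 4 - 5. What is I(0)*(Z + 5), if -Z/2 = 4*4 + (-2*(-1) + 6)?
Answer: 43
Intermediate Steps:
I(V) = -1
Z = -48 (Z = -2*(4*4 + (-2*(-1) + 6)) = -2*(16 + (2 + 6)) = -2*(16 + 8) = -2*24 = -48)
I(0)*(Z + 5) = -(-48 + 5) = -1*(-43) = 43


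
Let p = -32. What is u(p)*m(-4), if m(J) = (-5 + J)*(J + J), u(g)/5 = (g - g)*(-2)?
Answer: 0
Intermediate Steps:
u(g) = 0 (u(g) = 5*((g - g)*(-2)) = 5*(0*(-2)) = 5*0 = 0)
m(J) = 2*J*(-5 + J) (m(J) = (-5 + J)*(2*J) = 2*J*(-5 + J))
u(p)*m(-4) = 0*(2*(-4)*(-5 - 4)) = 0*(2*(-4)*(-9)) = 0*72 = 0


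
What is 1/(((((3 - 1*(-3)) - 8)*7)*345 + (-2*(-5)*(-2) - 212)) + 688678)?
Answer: 1/683616 ≈ 1.4628e-6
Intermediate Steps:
1/(((((3 - 1*(-3)) - 8)*7)*345 + (-2*(-5)*(-2) - 212)) + 688678) = 1/(((((3 + 3) - 8)*7)*345 + (10*(-2) - 212)) + 688678) = 1/((((6 - 8)*7)*345 + (-20 - 212)) + 688678) = 1/((-2*7*345 - 232) + 688678) = 1/((-14*345 - 232) + 688678) = 1/((-4830 - 232) + 688678) = 1/(-5062 + 688678) = 1/683616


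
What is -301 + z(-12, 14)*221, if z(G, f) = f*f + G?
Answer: 40363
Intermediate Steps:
z(G, f) = G + f² (z(G, f) = f² + G = G + f²)
-301 + z(-12, 14)*221 = -301 + (-12 + 14²)*221 = -301 + (-12 + 196)*221 = -301 + 184*221 = -301 + 40664 = 40363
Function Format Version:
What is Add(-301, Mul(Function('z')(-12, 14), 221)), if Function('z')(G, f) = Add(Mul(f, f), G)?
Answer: 40363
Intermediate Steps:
Function('z')(G, f) = Add(G, Pow(f, 2)) (Function('z')(G, f) = Add(Pow(f, 2), G) = Add(G, Pow(f, 2)))
Add(-301, Mul(Function('z')(-12, 14), 221)) = Add(-301, Mul(Add(-12, Pow(14, 2)), 221)) = Add(-301, Mul(Add(-12, 196), 221)) = Add(-301, Mul(184, 221)) = Add(-301, 40664) = 40363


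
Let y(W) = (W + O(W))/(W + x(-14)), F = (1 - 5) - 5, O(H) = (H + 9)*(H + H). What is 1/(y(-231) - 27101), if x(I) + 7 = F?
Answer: -247/6796280 ≈ -3.6343e-5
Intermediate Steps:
O(H) = 2*H*(9 + H) (O(H) = (9 + H)*(2*H) = 2*H*(9 + H))
F = -9 (F = -4 - 5 = -9)
x(I) = -16 (x(I) = -7 - 9 = -16)
y(W) = (W + 2*W*(9 + W))/(-16 + W) (y(W) = (W + 2*W*(9 + W))/(W - 16) = (W + 2*W*(9 + W))/(-16 + W))
1/(y(-231) - 27101) = 1/(-231*(19 + 2*(-231))/(-16 - 231) - 27101) = 1/(-231*(19 - 462)/(-247) - 27101) = 1/(-231*(-1/247)*(-443) - 27101) = 1/(-102333/247 - 27101) = 1/(-6796280/247) = -247/6796280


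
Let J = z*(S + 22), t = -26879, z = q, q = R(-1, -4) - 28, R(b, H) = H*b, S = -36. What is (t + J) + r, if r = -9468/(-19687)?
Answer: -522542573/19687 ≈ -26543.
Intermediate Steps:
q = -24 (q = -4*(-1) - 28 = 4 - 28 = -24)
z = -24
r = 9468/19687 (r = -9468*(-1/19687) = 9468/19687 ≈ 0.48093)
J = 336 (J = -24*(-36 + 22) = -24*(-14) = 336)
(t + J) + r = (-26879 + 336) + 9468/19687 = -26543 + 9468/19687 = -522542573/19687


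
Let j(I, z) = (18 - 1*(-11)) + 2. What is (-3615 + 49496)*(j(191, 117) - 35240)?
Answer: -1615424129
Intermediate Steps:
j(I, z) = 31 (j(I, z) = (18 + 11) + 2 = 29 + 2 = 31)
(-3615 + 49496)*(j(191, 117) - 35240) = (-3615 + 49496)*(31 - 35240) = 45881*(-35209) = -1615424129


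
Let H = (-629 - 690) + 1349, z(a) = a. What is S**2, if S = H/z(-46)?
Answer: 225/529 ≈ 0.42533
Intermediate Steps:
H = 30 (H = -1319 + 1349 = 30)
S = -15/23 (S = 30/(-46) = 30*(-1/46) = -15/23 ≈ -0.65217)
S**2 = (-15/23)**2 = 225/529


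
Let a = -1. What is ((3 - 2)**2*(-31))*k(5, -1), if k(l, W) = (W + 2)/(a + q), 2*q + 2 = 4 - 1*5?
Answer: 62/5 ≈ 12.400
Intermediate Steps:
q = -3/2 (q = -1 + (4 - 1*5)/2 = -1 + (4 - 5)/2 = -1 + (1/2)*(-1) = -1 - 1/2 = -3/2 ≈ -1.5000)
k(l, W) = -4/5 - 2*W/5 (k(l, W) = (W + 2)/(-1 - 3/2) = (2 + W)/(-5/2) = (2 + W)*(-2/5) = -4/5 - 2*W/5)
((3 - 2)**2*(-31))*k(5, -1) = ((3 - 2)**2*(-31))*(-4/5 - 2/5*(-1)) = (1**2*(-31))*(-4/5 + 2/5) = (1*(-31))*(-2/5) = -31*(-2/5) = 62/5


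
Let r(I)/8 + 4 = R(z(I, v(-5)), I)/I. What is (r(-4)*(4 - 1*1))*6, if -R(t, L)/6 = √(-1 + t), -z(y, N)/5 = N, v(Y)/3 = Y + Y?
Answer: -576 + 216*√149 ≈ 2060.6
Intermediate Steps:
v(Y) = 6*Y (v(Y) = 3*(Y + Y) = 3*(2*Y) = 6*Y)
z(y, N) = -5*N
R(t, L) = -6*√(-1 + t)
r(I) = -32 - 48*√149/I (r(I) = -32 + 8*((-6*√(-1 - 30*(-5)))/I) = -32 + 8*((-6*√(-1 - 5*(-30)))/I) = -32 + 8*((-6*√(-1 + 150))/I) = -32 + 8*((-6*√149)/I) = -32 + 8*(-6*√149/I) = -32 - 48*√149/I)
(r(-4)*(4 - 1*1))*6 = ((-32 - 48*√149/(-4))*(4 - 1*1))*6 = ((-32 - 48*√149*(-¼))*(4 - 1))*6 = ((-32 + 12*√149)*3)*6 = (-96 + 36*√149)*6 = -576 + 216*√149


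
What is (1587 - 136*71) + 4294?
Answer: -3775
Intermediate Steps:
(1587 - 136*71) + 4294 = (1587 - 9656) + 4294 = -8069 + 4294 = -3775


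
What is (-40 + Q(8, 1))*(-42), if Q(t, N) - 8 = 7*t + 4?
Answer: -1176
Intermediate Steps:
Q(t, N) = 12 + 7*t (Q(t, N) = 8 + (7*t + 4) = 8 + (4 + 7*t) = 12 + 7*t)
(-40 + Q(8, 1))*(-42) = (-40 + (12 + 7*8))*(-42) = (-40 + (12 + 56))*(-42) = (-40 + 68)*(-42) = 28*(-42) = -1176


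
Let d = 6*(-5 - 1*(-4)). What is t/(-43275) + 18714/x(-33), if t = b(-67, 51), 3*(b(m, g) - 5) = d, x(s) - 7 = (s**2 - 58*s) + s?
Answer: 269946473/42943225 ≈ 6.2861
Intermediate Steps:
x(s) = 7 + s**2 - 57*s (x(s) = 7 + ((s**2 - 58*s) + s) = 7 + (s**2 - 57*s) = 7 + s**2 - 57*s)
d = -6 (d = 6*(-5 + 4) = 6*(-1) = -6)
b(m, g) = 3 (b(m, g) = 5 + (1/3)*(-6) = 5 - 2 = 3)
t = 3
t/(-43275) + 18714/x(-33) = 3/(-43275) + 18714/(7 + (-33)**2 - 57*(-33)) = 3*(-1/43275) + 18714/(7 + 1089 + 1881) = -1/14425 + 18714/2977 = 269946473/42943225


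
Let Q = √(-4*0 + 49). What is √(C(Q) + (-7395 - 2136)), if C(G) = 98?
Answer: I*√9433 ≈ 97.124*I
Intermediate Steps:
Q = 7 (Q = √(0 + 49) = √49 = 7)
√(C(Q) + (-7395 - 2136)) = √(98 + (-7395 - 2136)) = √(98 - 9531) = √(-9433) = I*√9433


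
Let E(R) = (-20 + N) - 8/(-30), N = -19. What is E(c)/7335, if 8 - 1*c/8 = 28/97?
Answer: -581/110025 ≈ -0.0052806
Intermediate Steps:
c = 5984/97 (c = 64 - 224/97 = 5984/97 ≈ 61.691)
E(R) = -581/15 (E(R) = (-20 - 19) - 8/(-30) = -39 - 8*(-1/30) = -39 + 4/15 = -581/15)
E(c)/7335 = -581/15/7335 = -581/15*1/7335 = -581/110025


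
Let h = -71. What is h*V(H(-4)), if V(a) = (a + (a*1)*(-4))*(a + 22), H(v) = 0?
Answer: 0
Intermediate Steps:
V(a) = -3*a*(22 + a) (V(a) = (a + a*(-4))*(22 + a) = (a - 4*a)*(22 + a) = (-3*a)*(22 + a) = -3*a*(22 + a))
h*V(H(-4)) = -(-213)*0*(22 + 0) = -(-213)*0*22 = -71*0 = 0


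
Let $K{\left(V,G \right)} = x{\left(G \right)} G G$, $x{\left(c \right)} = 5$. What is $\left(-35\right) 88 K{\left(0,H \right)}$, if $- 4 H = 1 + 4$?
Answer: $- \frac{48125}{2} \approx -24063.0$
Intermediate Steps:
$H = - \frac{5}{4}$ ($H = - \frac{1 + 4}{4} = \left(- \frac{1}{4}\right) 5 = - \frac{5}{4} \approx -1.25$)
$K{\left(V,G \right)} = 5 G^{2}$ ($K{\left(V,G \right)} = 5 G G = 5 G^{2}$)
$\left(-35\right) 88 K{\left(0,H \right)} = \left(-35\right) 88 \cdot 5 \left(- \frac{5}{4}\right)^{2} = - 3080 \cdot 5 \cdot \frac{25}{16} = \left(-3080\right) \frac{125}{16} = - \frac{48125}{2}$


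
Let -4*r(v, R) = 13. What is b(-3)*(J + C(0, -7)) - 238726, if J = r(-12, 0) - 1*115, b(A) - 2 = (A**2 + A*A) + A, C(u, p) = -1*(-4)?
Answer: -962673/4 ≈ -2.4067e+5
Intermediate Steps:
r(v, R) = -13/4 (r(v, R) = -1/4*13 = -13/4)
C(u, p) = 4
b(A) = 2 + A + 2*A**2 (b(A) = 2 + ((A**2 + A*A) + A) = 2 + ((A**2 + A**2) + A) = 2 + (2*A**2 + A) = 2 + (A + 2*A**2) = 2 + A + 2*A**2)
J = -473/4 (J = -13/4 - 1*115 = -13/4 - 115 = -473/4 ≈ -118.25)
b(-3)*(J + C(0, -7)) - 238726 = (2 - 3 + 2*(-3)**2)*(-473/4 + 4) - 238726 = (2 - 3 + 2*9)*(-457/4) - 238726 = (2 - 3 + 18)*(-457/4) - 238726 = 17*(-457/4) - 238726 = -7769/4 - 238726 = -962673/4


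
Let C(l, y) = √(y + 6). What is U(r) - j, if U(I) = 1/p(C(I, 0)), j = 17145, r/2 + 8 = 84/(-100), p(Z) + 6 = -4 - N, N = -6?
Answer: -68581/4 ≈ -17145.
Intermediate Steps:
C(l, y) = √(6 + y)
p(Z) = -4 (p(Z) = -6 + (-4 - 1*(-6)) = -6 + (-4 + 6) = -6 + 2 = -4)
r = -442/25 (r = -16 + 2*(84/(-100)) = -16 + 2*(84*(-1/100)) = -16 + 2*(-21/25) = -16 - 42/25 = -442/25 ≈ -17.680)
U(I) = -¼ (U(I) = 1/(-4) = -¼)
U(r) - j = -¼ - 1*17145 = -¼ - 17145 = -68581/4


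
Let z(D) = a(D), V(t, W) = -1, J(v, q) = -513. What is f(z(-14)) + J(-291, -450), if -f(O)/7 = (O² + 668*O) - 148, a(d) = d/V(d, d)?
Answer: -66313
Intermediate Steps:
a(d) = -d (a(d) = d/(-1) = d*(-1) = -d)
z(D) = -D
f(O) = 1036 - 4676*O - 7*O² (f(O) = -7*((O² + 668*O) - 148) = -7*(-148 + O² + 668*O) = 1036 - 4676*O - 7*O²)
f(z(-14)) + J(-291, -450) = (1036 - (-4676)*(-14) - 7*(-1*(-14))²) - 513 = (1036 - 4676*14 - 7*14²) - 513 = (1036 - 65464 - 7*196) - 513 = (1036 - 65464 - 1372) - 513 = -65800 - 513 = -66313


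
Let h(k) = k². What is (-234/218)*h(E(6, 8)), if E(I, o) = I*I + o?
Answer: -226512/109 ≈ -2078.1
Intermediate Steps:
E(I, o) = o + I² (E(I, o) = I² + o = o + I²)
(-234/218)*h(E(6, 8)) = (-234/218)*(8 + 6²)² = (-234*1/218)*(8 + 36)² = -117/109*44² = -117/109*1936 = -226512/109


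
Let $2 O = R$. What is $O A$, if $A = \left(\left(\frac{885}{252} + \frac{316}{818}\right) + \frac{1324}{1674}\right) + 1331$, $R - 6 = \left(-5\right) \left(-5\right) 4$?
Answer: $\frac{678559694353}{9585324} \approx 70792.0$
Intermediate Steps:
$R = 106$ ($R = 6 + \left(-5\right) \left(-5\right) 4 = 6 + 25 \cdot 4 = 6 + 100 = 106$)
$O = 53$ ($O = \frac{1}{2} \cdot 106 = 53$)
$A = \frac{12803013101}{9585324}$ ($A = \left(\left(885 \cdot \frac{1}{252} + 316 \cdot \frac{1}{818}\right) + 1324 \cdot \frac{1}{1674}\right) + 1331 = \left(\left(\frac{295}{84} + \frac{158}{409}\right) + \frac{662}{837}\right) + 1331 = \left(\frac{133927}{34356} + \frac{662}{837}\right) + 1331 = \frac{44946857}{9585324} + 1331 = \frac{12803013101}{9585324} \approx 1335.7$)
$O A = 53 \cdot \frac{12803013101}{9585324} = \frac{678559694353}{9585324}$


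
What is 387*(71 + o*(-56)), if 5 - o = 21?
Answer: 374229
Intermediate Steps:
o = -16 (o = 5 - 1*21 = 5 - 21 = -16)
387*(71 + o*(-56)) = 387*(71 - 16*(-56)) = 387*(71 + 896) = 387*967 = 374229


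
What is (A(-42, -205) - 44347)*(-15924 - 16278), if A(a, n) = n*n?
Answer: 74773044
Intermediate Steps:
A(a, n) = n²
(A(-42, -205) - 44347)*(-15924 - 16278) = ((-205)² - 44347)*(-15924 - 16278) = (42025 - 44347)*(-32202) = -2322*(-32202) = 74773044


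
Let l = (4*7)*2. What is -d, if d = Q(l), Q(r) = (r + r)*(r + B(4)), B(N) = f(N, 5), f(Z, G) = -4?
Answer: -5824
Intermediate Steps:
B(N) = -4
l = 56 (l = 28*2 = 56)
Q(r) = 2*r*(-4 + r) (Q(r) = (r + r)*(r - 4) = (2*r)*(-4 + r) = 2*r*(-4 + r))
d = 5824 (d = 2*56*(-4 + 56) = 2*56*52 = 5824)
-d = -1*5824 = -5824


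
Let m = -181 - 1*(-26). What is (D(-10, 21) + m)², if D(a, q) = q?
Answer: 17956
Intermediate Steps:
m = -155 (m = -181 + 26 = -155)
(D(-10, 21) + m)² = (21 - 155)² = (-134)² = 17956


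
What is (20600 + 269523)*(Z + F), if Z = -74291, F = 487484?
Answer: 119876792739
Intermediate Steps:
(20600 + 269523)*(Z + F) = (20600 + 269523)*(-74291 + 487484) = 290123*413193 = 119876792739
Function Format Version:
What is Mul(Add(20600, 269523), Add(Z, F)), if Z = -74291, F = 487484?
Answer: 119876792739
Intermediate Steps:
Mul(Add(20600, 269523), Add(Z, F)) = Mul(Add(20600, 269523), Add(-74291, 487484)) = Mul(290123, 413193) = 119876792739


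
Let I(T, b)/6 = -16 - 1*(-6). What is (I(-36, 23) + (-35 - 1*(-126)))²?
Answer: 961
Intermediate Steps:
I(T, b) = -60 (I(T, b) = 6*(-16 - 1*(-6)) = 6*(-16 + 6) = 6*(-10) = -60)
(I(-36, 23) + (-35 - 1*(-126)))² = (-60 + (-35 - 1*(-126)))² = (-60 + (-35 + 126))² = (-60 + 91)² = 31² = 961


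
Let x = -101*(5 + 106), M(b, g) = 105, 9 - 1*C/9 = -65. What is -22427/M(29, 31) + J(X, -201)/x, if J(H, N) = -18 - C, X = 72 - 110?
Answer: -83785759/392385 ≈ -213.53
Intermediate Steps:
C = 666 (C = 81 - 9*(-65) = 81 + 585 = 666)
X = -38
J(H, N) = -684 (J(H, N) = -18 - 1*666 = -18 - 666 = -684)
x = -11211 (x = -101*111 = -11211)
-22427/M(29, 31) + J(X, -201)/x = -22427/105 - 684/(-11211) = -22427*1/105 - 684*(-1/11211) = -22427/105 + 228/3737 = -83785759/392385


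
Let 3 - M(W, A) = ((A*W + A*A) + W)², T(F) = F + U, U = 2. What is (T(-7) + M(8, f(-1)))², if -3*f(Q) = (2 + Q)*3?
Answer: 9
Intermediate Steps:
f(Q) = -2 - Q (f(Q) = -(2 + Q)*3/3 = -(6 + 3*Q)/3 = -2 - Q)
T(F) = 2 + F (T(F) = F + 2 = 2 + F)
M(W, A) = 3 - (W + A² + A*W)² (M(W, A) = 3 - ((A*W + A*A) + W)² = 3 - ((A*W + A²) + W)² = 3 - ((A² + A*W) + W)² = 3 - (W + A² + A*W)²)
(T(-7) + M(8, f(-1)))² = ((2 - 7) + (3 - (8 + (-2 - 1*(-1))² + (-2 - 1*(-1))*8)²))² = (-5 + (3 - (8 + (-2 + 1)² + (-2 + 1)*8)²))² = (-5 + (3 - (8 + (-1)² - 1*8)²))² = (-5 + (3 - (8 + 1 - 8)²))² = (-5 + (3 - 1*1²))² = (-5 + (3 - 1*1))² = (-5 + (3 - 1))² = (-5 + 2)² = (-3)² = 9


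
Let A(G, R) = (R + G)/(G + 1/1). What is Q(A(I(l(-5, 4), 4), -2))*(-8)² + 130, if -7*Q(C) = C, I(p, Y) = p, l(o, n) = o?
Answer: 114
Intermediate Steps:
A(G, R) = (G + R)/(1 + G) (A(G, R) = (G + R)/(G + 1) = (G + R)/(1 + G))
Q(C) = -C/7
Q(A(I(l(-5, 4), 4), -2))*(-8)² + 130 = -(-5 - 2)/(7*(1 - 5))*(-8)² + 130 = -(-7)/(7*(-4))*64 + 130 = -(-1)*(-7)/28*64 + 130 = -⅐*7/4*64 + 130 = -¼*64 + 130 = -16 + 130 = 114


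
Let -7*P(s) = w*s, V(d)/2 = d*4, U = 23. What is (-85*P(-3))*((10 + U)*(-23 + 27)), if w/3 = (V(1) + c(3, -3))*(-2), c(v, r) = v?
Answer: 2221560/7 ≈ 3.1737e+5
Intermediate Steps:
V(d) = 8*d (V(d) = 2*(d*4) = 2*(4*d) = 8*d)
w = -66 (w = 3*((8*1 + 3)*(-2)) = 3*((8 + 3)*(-2)) = 3*(11*(-2)) = 3*(-22) = -66)
P(s) = 66*s/7 (P(s) = -(-66)*s/7 = 66*s/7)
(-85*P(-3))*((10 + U)*(-23 + 27)) = (-5610*(-3)/7)*((10 + 23)*(-23 + 27)) = (-85*(-198/7))*(33*4) = (16830/7)*132 = 2221560/7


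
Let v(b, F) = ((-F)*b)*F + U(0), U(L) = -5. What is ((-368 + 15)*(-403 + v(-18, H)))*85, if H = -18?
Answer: -162747120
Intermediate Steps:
v(b, F) = -5 - b*F**2 (v(b, F) = ((-F)*b)*F - 5 = (-F*b)*F - 5 = -b*F**2 - 5 = -5 - b*F**2)
((-368 + 15)*(-403 + v(-18, H)))*85 = ((-368 + 15)*(-403 + (-5 - 1*(-18)*(-18)**2)))*85 = -353*(-403 + (-5 - 1*(-18)*324))*85 = -353*(-403 + (-5 + 5832))*85 = -353*(-403 + 5827)*85 = -353*5424*85 = -1914672*85 = -162747120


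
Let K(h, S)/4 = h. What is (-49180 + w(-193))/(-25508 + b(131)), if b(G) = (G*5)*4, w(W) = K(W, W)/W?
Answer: 6147/2861 ≈ 2.1485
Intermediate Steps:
K(h, S) = 4*h
w(W) = 4 (w(W) = (4*W)/W = 4)
b(G) = 20*G (b(G) = (5*G)*4 = 20*G)
(-49180 + w(-193))/(-25508 + b(131)) = (-49180 + 4)/(-25508 + 20*131) = -49176/(-25508 + 2620) = -49176/(-22888) = -49176*(-1/22888) = 6147/2861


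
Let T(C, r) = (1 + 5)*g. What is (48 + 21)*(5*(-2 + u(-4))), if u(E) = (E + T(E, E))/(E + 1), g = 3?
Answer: -2300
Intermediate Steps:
T(C, r) = 18 (T(C, r) = (1 + 5)*3 = 6*3 = 18)
u(E) = (18 + E)/(1 + E) (u(E) = (E + 18)/(E + 1) = (18 + E)/(1 + E))
(48 + 21)*(5*(-2 + u(-4))) = (48 + 21)*(5*(-2 + (18 - 4)/(1 - 4))) = 69*(5*(-2 + 14/(-3))) = 69*(5*(-2 - ⅓*14)) = 69*(5*(-2 - 14/3)) = 69*(5*(-20/3)) = 69*(-100/3) = -2300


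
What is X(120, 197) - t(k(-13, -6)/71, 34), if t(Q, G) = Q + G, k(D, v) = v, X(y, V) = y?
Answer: 6112/71 ≈ 86.084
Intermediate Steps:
t(Q, G) = G + Q
X(120, 197) - t(k(-13, -6)/71, 34) = 120 - (34 - 6/71) = 120 - 1*2408/71 = 120 - 2408/71 = 6112/71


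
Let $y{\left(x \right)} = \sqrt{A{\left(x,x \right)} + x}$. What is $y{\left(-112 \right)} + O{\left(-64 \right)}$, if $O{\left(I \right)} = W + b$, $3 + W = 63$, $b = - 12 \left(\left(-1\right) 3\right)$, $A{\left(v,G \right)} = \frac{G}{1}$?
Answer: $96 + 4 i \sqrt{14} \approx 96.0 + 14.967 i$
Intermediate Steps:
$A{\left(v,G \right)} = G$ ($A{\left(v,G \right)} = G 1 = G$)
$b = 36$ ($b = \left(-12\right) \left(-3\right) = 36$)
$y{\left(x \right)} = \sqrt{2} \sqrt{x}$ ($y{\left(x \right)} = \sqrt{x + x} = \sqrt{2 x} = \sqrt{2} \sqrt{x}$)
$W = 60$ ($W = -3 + 63 = 60$)
$O{\left(I \right)} = 96$ ($O{\left(I \right)} = 60 + 36 = 96$)
$y{\left(-112 \right)} + O{\left(-64 \right)} = \sqrt{2} \sqrt{-112} + 96 = \sqrt{2} \cdot 4 i \sqrt{7} + 96 = 4 i \sqrt{14} + 96 = 96 + 4 i \sqrt{14}$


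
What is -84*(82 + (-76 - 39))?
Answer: 2772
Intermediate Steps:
-84*(82 + (-76 - 39)) = -84*(82 - 115) = -84*(-33) = 2772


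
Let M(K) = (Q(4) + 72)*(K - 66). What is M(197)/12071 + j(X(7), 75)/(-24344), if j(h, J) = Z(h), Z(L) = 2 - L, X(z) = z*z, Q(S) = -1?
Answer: 226990881/293856424 ≈ 0.77246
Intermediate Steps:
X(z) = z²
j(h, J) = 2 - h
M(K) = -4686 + 71*K (M(K) = (-1 + 72)*(K - 66) = 71*(-66 + K) = -4686 + 71*K)
M(197)/12071 + j(X(7), 75)/(-24344) = (-4686 + 71*197)/12071 + (2 - 1*7²)/(-24344) = (-4686 + 13987)*(1/12071) + (2 - 1*49)*(-1/24344) = 9301*(1/12071) + (2 - 49)*(-1/24344) = 9301/12071 - 47*(-1/24344) = 9301/12071 + 47/24344 = 226990881/293856424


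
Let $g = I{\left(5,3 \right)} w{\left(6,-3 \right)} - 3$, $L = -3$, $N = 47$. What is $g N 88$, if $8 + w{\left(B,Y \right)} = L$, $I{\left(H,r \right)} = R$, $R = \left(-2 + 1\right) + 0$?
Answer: $33088$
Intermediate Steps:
$R = -1$ ($R = -1 + 0 = -1$)
$I{\left(H,r \right)} = -1$
$w{\left(B,Y \right)} = -11$ ($w{\left(B,Y \right)} = -8 - 3 = -11$)
$g = 8$ ($g = \left(-1\right) \left(-11\right) - 3 = 11 - 3 = 8$)
$g N 88 = 8 \cdot 47 \cdot 88 = 376 \cdot 88 = 33088$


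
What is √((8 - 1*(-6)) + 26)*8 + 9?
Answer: 9 + 16*√10 ≈ 59.596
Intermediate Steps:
√((8 - 1*(-6)) + 26)*8 + 9 = √((8 + 6) + 26)*8 + 9 = √(14 + 26)*8 + 9 = √40*8 + 9 = (2*√10)*8 + 9 = 16*√10 + 9 = 9 + 16*√10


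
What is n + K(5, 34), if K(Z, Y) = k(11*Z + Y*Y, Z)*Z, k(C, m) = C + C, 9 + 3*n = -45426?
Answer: -3035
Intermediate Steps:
n = -15145 (n = -3 + (1/3)*(-45426) = -3 - 15142 = -15145)
k(C, m) = 2*C
K(Z, Y) = Z*(2*Y**2 + 22*Z) (K(Z, Y) = (2*(11*Z + Y*Y))*Z = (2*(11*Z + Y**2))*Z = (2*(Y**2 + 11*Z))*Z = (2*Y**2 + 22*Z)*Z = Z*(2*Y**2 + 22*Z))
n + K(5, 34) = -15145 + 2*5*(34**2 + 11*5) = -15145 + 2*5*(1156 + 55) = -15145 + 2*5*1211 = -15145 + 12110 = -3035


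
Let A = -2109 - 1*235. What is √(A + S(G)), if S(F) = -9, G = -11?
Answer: I*√2353 ≈ 48.508*I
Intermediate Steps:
A = -2344 (A = -2109 - 235 = -2344)
√(A + S(G)) = √(-2344 - 9) = √(-2353) = I*√2353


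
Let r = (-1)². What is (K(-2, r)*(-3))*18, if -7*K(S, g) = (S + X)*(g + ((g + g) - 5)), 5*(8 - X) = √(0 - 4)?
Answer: -648/7 + 216*I/35 ≈ -92.571 + 6.1714*I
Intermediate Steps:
r = 1
X = 8 - 2*I/5 (X = 8 - √(0 - 4)/5 = 8 - 2*I/5 ≈ 8.0 - 0.4*I)
K(S, g) = -(-5 + 3*g)*(8 + S - 2*I/5)/7 (K(S, g) = -(S + (8 - 2*I/5))*(g + ((g + g) - 5))/7 = -(8 + S - 2*I/5)*(g + (2*g - 5))/7 = -(8 + S - 2*I/5)*(g + (-5 + 2*g))/7 = -(8 + S - 2*I/5)*(-5 + 3*g)/7 = -(-5 + 3*g)*(8 + S - 2*I/5)/7)
(K(-2, r)*(-3))*18 = ((40/7 - 2*I/7 + (5/7)*(-2) - 6/35*1*(20 - I) - 3/7*(-2)*1)*(-3))*18 = ((40/7 - 2*I/7 - 10/7 + (-24/7 + 6*I/35) + 6/7)*(-3))*18 = ((12/7 - 4*I/35)*(-3))*18 = (-36/7 + 12*I/35)*18 = -648/7 + 216*I/35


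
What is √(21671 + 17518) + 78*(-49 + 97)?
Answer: 3744 + √39189 ≈ 3942.0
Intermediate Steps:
√(21671 + 17518) + 78*(-49 + 97) = √39189 + 78*48 = √39189 + 3744 = 3744 + √39189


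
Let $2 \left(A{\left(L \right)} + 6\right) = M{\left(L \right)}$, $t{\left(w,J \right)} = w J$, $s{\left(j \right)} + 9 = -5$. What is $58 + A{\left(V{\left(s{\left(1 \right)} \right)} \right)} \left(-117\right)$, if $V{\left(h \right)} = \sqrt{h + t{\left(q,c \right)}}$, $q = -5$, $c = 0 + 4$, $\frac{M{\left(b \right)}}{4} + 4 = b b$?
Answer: $9652$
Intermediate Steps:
$M{\left(b \right)} = -16 + 4 b^{2}$ ($M{\left(b \right)} = -16 + 4 b b = -16 + 4 b^{2}$)
$s{\left(j \right)} = -14$ ($s{\left(j \right)} = -9 - 5 = -14$)
$c = 4$
$t{\left(w,J \right)} = J w$
$V{\left(h \right)} = \sqrt{-20 + h}$ ($V{\left(h \right)} = \sqrt{h + 4 \left(-5\right)} = \sqrt{h - 20} = \sqrt{-20 + h}$)
$A{\left(L \right)} = -14 + 2 L^{2}$ ($A{\left(L \right)} = -6 + \frac{-16 + 4 L^{2}}{2} = -6 + \left(-8 + 2 L^{2}\right) = -14 + 2 L^{2}$)
$58 + A{\left(V{\left(s{\left(1 \right)} \right)} \right)} \left(-117\right) = 58 + \left(-14 + 2 \left(\sqrt{-20 - 14}\right)^{2}\right) \left(-117\right) = 58 + \left(-14 + 2 \left(\sqrt{-34}\right)^{2}\right) \left(-117\right) = 58 + \left(-14 + 2 \left(i \sqrt{34}\right)^{2}\right) \left(-117\right) = 58 + \left(-14 + 2 \left(-34\right)\right) \left(-117\right) = 58 + \left(-14 - 68\right) \left(-117\right) = 58 - -9594 = 58 + 9594 = 9652$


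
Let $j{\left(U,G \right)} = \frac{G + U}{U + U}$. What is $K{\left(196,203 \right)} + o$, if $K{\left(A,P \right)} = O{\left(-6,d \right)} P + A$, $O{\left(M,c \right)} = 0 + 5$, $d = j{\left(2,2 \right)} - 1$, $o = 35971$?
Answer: $37182$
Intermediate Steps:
$j{\left(U,G \right)} = \frac{G + U}{2 U}$
$d = 0$ ($d = \frac{2 + 2}{2 \cdot 2} - 1 = \frac{1}{2} \cdot \frac{1}{2} \cdot 4 - 1 = 1 - 1 = 0$)
$O{\left(M,c \right)} = 5$
$K{\left(A,P \right)} = A + 5 P$ ($K{\left(A,P \right)} = 5 P + A = A + 5 P$)
$K{\left(196,203 \right)} + o = \left(196 + 5 \cdot 203\right) + 35971 = \left(196 + 1015\right) + 35971 = 1211 + 35971 = 37182$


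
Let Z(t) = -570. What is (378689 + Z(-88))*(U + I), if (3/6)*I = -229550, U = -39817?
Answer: -188649997123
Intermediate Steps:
I = -459100 (I = 2*(-229550) = -459100)
(378689 + Z(-88))*(U + I) = (378689 - 570)*(-39817 - 459100) = 378119*(-498917) = -188649997123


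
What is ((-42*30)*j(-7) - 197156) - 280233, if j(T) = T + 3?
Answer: -472349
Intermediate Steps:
j(T) = 3 + T
((-42*30)*j(-7) - 197156) - 280233 = ((-42*30)*(3 - 7) - 197156) - 280233 = (-1260*(-4) - 197156) - 280233 = (5040 - 197156) - 280233 = -192116 - 280233 = -472349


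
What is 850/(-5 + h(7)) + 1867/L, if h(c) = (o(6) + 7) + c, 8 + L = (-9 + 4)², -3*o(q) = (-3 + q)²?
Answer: 12826/51 ≈ 251.49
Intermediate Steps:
o(q) = -(-3 + q)²/3
L = 17 (L = -8 + (-9 + 4)² = -8 + (-5)² = -8 + 25 = 17)
h(c) = 4 + c (h(c) = (-(-3 + 6)²/3 + 7) + c = (-⅓*3² + 7) + c = (-⅓*9 + 7) + c = (-3 + 7) + c = 4 + c)
850/(-5 + h(7)) + 1867/L = 850/(-5 + (4 + 7)) + 1867/17 = 850/(-5 + 11) + 1867*(1/17) = 850/6 + 1867/17 = 850*(⅙) + 1867/17 = 425/3 + 1867/17 = 12826/51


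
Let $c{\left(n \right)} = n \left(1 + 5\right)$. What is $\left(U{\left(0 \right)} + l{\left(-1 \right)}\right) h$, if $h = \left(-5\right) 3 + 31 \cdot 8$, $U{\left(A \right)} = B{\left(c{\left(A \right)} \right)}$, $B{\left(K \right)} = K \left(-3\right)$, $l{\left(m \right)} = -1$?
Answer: $-233$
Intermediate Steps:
$c{\left(n \right)} = 6 n$ ($c{\left(n \right)} = n 6 = 6 n$)
$B{\left(K \right)} = - 3 K$
$U{\left(A \right)} = - 18 A$ ($U{\left(A \right)} = - 3 \cdot 6 A = - 18 A$)
$h = 233$ ($h = -15 + 248 = 233$)
$\left(U{\left(0 \right)} + l{\left(-1 \right)}\right) h = \left(\left(-18\right) 0 - 1\right) 233 = \left(0 - 1\right) 233 = \left(-1\right) 233 = -233$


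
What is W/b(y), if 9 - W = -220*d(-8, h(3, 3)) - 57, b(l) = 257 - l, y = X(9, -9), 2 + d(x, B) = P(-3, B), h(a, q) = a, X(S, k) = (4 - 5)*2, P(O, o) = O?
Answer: -1034/259 ≈ -3.9923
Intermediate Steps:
X(S, k) = -2 (X(S, k) = -1*2 = -2)
d(x, B) = -5 (d(x, B) = -2 - 3 = -5)
y = -2
W = -1034 (W = 9 - (-220*(-5) - 57) = 9 - (1100 - 57) = 9 - 1*1043 = 9 - 1043 = -1034)
W/b(y) = -1034/(257 - 1*(-2)) = -1034/(257 + 2) = -1034/259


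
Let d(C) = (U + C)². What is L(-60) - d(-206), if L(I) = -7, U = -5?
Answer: -44528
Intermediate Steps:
d(C) = (-5 + C)²
L(-60) - d(-206) = -7 - (-5 - 206)² = -7 - 1*(-211)² = -7 - 1*44521 = -7 - 44521 = -44528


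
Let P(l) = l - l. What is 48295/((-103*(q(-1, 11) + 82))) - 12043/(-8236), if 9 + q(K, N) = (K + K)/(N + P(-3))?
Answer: -3381750191/679494708 ≈ -4.9769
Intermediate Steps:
P(l) = 0
q(K, N) = -9 + 2*K/N (q(K, N) = -9 + (K + K)/(N + 0) = -9 + (2*K)/N = -9 + 2*K/N)
48295/((-103*(q(-1, 11) + 82))) - 12043/(-8236) = 48295/((-103*((-9 + 2*(-1)/11) + 82))) - 12043/(-8236) = 48295/((-103*((-9 + 2*(-1)*(1/11)) + 82))) - 12043*(-1/8236) = 48295/((-103*((-9 - 2/11) + 82))) + 12043/8236 = 48295/((-103*(-101/11 + 82))) + 12043/8236 = 48295/((-103*801/11)) + 12043/8236 = 48295/(-82503/11) + 12043/8236 = 48295*(-11/82503) + 12043/8236 = -531245/82503 + 12043/8236 = -3381750191/679494708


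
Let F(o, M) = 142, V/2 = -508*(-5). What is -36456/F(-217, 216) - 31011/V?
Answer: -94800021/360680 ≈ -262.84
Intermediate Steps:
V = 5080 (V = 2*(-508*(-5)) = 2*2540 = 5080)
-36456/F(-217, 216) - 31011/V = -36456/142 - 31011/5080 = -36456*1/142 - 31011*1/5080 = -18228/71 - 31011/5080 = -94800021/360680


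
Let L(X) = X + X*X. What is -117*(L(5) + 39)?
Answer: -8073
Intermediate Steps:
L(X) = X + X²
-117*(L(5) + 39) = -117*(5*(1 + 5) + 39) = -117*(5*6 + 39) = -117*(30 + 39) = -117*69 = -8073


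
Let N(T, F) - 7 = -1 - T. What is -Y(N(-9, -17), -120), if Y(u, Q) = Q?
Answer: 120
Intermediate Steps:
N(T, F) = 6 - T (N(T, F) = 7 + (-1 - T) = 6 - T)
-Y(N(-9, -17), -120) = -1*(-120) = 120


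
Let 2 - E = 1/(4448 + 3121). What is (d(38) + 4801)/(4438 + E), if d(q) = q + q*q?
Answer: 47556027/33606359 ≈ 1.4151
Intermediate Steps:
d(q) = q + q**2
E = 15137/7569 (E = 2 - 1/(4448 + 3121) = 2 - 1/7569 = 15137/7569 ≈ 1.9999)
(d(38) + 4801)/(4438 + E) = (38*(1 + 38) + 4801)/(4438 + 15137/7569) = (38*39 + 4801)/(33606359/7569) = (1482 + 4801)*(7569/33606359) = 6283*(7569/33606359) = 47556027/33606359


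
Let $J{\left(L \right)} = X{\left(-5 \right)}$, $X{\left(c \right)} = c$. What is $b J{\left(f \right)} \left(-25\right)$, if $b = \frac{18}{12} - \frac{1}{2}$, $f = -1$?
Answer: $125$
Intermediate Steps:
$J{\left(L \right)} = -5$
$b = 1$ ($b = 18 \cdot \frac{1}{12} - \frac{1}{2} = \frac{3}{2} - \frac{1}{2} = 1$)
$b J{\left(f \right)} \left(-25\right) = 1 \left(-5\right) \left(-25\right) = \left(-5\right) \left(-25\right) = 125$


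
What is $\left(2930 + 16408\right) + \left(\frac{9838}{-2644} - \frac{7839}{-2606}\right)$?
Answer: $\frac{16654876715}{861283} \approx 19337.0$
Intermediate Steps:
$\left(2930 + 16408\right) + \left(\frac{9838}{-2644} - \frac{7839}{-2606}\right) = 19338 + \left(9838 \left(- \frac{1}{2644}\right) - - \frac{7839}{2606}\right) = 19338 + \left(- \frac{4919}{1322} + \frac{7839}{2606}\right) = 19338 - \frac{613939}{861283} = \frac{16654876715}{861283}$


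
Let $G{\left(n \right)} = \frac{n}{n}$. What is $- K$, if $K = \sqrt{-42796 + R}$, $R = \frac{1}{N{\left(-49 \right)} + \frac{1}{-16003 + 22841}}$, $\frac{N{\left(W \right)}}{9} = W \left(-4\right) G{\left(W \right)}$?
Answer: $- \frac{i \sqrt{6226709427359834790}}{12062233} \approx - 206.87 i$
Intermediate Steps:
$G{\left(n \right)} = 1$
$N{\left(W \right)} = - 36 W$ ($N{\left(W \right)} = 9 W \left(-4\right) 1 = 9 - 4 W 1 = 9 \left(- 4 W\right) = - 36 W$)
$R = \frac{6838}{12062233}$ ($R = \frac{1}{\left(-36\right) \left(-49\right) + \frac{1}{-16003 + 22841}} = \frac{1}{1764 + \frac{1}{6838}} = \frac{1}{\frac{12062233}{6838}} = \frac{6838}{12062233} \approx 0.00056689$)
$K = \frac{i \sqrt{6226709427359834790}}{12062233}$ ($K = \sqrt{-42796 + \frac{6838}{12062233}} = \sqrt{- \frac{516215316630}{12062233}} = \frac{i \sqrt{6226709427359834790}}{12062233} \approx 206.87 i$)
$- K = - \frac{i \sqrt{6226709427359834790}}{12062233}$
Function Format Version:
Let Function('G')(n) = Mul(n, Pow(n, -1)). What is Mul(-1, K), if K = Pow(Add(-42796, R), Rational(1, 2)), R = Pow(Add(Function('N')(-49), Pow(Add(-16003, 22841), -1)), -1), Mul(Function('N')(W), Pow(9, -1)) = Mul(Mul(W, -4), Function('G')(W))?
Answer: Mul(Rational(-1, 12062233), I, Pow(6226709427359834790, Rational(1, 2))) ≈ Mul(-206.87, I)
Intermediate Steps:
Function('G')(n) = 1
Function('N')(W) = Mul(-36, W) (Function('N')(W) = Mul(9, Mul(Mul(W, -4), 1)) = Mul(9, Mul(Mul(-4, W), 1)) = Mul(9, Mul(-4, W)) = Mul(-36, W))
R = Rational(6838, 12062233) (R = Pow(Add(Mul(-36, -49), Pow(Add(-16003, 22841), -1)), -1) = Pow(Add(1764, Pow(6838, -1)), -1) = Pow(Add(1764, Rational(1, 6838)), -1) = Pow(Rational(12062233, 6838), -1) = Rational(6838, 12062233) ≈ 0.00056689)
K = Mul(Rational(1, 12062233), I, Pow(6226709427359834790, Rational(1, 2))) (K = Pow(Add(-42796, Rational(6838, 12062233)), Rational(1, 2)) = Pow(Rational(-516215316630, 12062233), Rational(1, 2)) = Mul(Rational(1, 12062233), I, Pow(6226709427359834790, Rational(1, 2))) ≈ Mul(206.87, I))
Mul(-1, K) = Mul(-1, Mul(Rational(1, 12062233), I, Pow(6226709427359834790, Rational(1, 2)))) = Mul(Rational(-1, 12062233), I, Pow(6226709427359834790, Rational(1, 2)))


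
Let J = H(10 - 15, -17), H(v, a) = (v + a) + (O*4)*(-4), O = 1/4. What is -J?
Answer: 26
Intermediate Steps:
O = ¼ ≈ 0.25000
H(v, a) = -4 + a + v (H(v, a) = (v + a) + ((¼)*4)*(-4) = (a + v) + 1*(-4) = (a + v) - 4 = -4 + a + v)
J = -26 (J = -4 - 17 + (10 - 15) = -4 - 17 - 5 = -26)
-J = -1*(-26) = 26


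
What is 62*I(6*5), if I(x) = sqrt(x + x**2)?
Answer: 62*sqrt(930) ≈ 1890.7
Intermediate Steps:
62*I(6*5) = 62*sqrt((6*5)*(1 + 6*5)) = 62*sqrt(30*(1 + 30)) = 62*sqrt(30*31) = 62*sqrt(930)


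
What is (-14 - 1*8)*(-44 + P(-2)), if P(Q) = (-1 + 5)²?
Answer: 616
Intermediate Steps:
P(Q) = 16 (P(Q) = 4² = 16)
(-14 - 1*8)*(-44 + P(-2)) = (-14 - 1*8)*(-44 + 16) = (-14 - 8)*(-28) = -22*(-28) = 616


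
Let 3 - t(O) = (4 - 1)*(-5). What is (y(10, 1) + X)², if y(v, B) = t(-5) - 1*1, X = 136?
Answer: 23409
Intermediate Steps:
t(O) = 18 (t(O) = 3 - (4 - 1)*(-5) = 3 - 3*(-5) = 3 - 1*(-15) = 3 + 15 = 18)
y(v, B) = 17 (y(v, B) = 18 - 1*1 = 18 - 1 = 17)
(y(10, 1) + X)² = (17 + 136)² = 153² = 23409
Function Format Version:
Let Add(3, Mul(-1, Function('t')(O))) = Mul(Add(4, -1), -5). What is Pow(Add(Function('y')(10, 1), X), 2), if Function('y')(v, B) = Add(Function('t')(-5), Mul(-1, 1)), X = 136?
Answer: 23409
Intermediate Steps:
Function('t')(O) = 18 (Function('t')(O) = Add(3, Mul(-1, Mul(Add(4, -1), -5))) = Add(3, Mul(-1, Mul(3, -5))) = Add(3, Mul(-1, -15)) = Add(3, 15) = 18)
Function('y')(v, B) = 17 (Function('y')(v, B) = Add(18, Mul(-1, 1)) = Add(18, -1) = 17)
Pow(Add(Function('y')(10, 1), X), 2) = Pow(Add(17, 136), 2) = Pow(153, 2) = 23409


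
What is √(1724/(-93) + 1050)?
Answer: √8921118/93 ≈ 32.116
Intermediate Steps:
√(1724/(-93) + 1050) = √(1724*(-1/93) + 1050) = √(-1724/93 + 1050) = √(95926/93) = √8921118/93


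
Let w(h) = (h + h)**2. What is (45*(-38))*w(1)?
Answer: -6840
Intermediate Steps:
w(h) = 4*h**2 (w(h) = (2*h)**2 = 4*h**2)
(45*(-38))*w(1) = (45*(-38))*(4*1**2) = -6840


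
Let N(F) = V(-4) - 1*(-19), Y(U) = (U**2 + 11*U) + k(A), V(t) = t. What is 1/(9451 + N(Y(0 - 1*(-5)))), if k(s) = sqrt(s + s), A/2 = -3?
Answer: 1/9466 ≈ 0.00010564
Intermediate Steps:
A = -6 (A = 2*(-3) = -6)
k(s) = sqrt(2)*sqrt(s) (k(s) = sqrt(2*s) = sqrt(2)*sqrt(s))
Y(U) = U**2 + 11*U + 2*I*sqrt(3) (Y(U) = (U**2 + 11*U) + sqrt(2)*sqrt(-6) = (U**2 + 11*U) + sqrt(2)*(I*sqrt(6)) = (U**2 + 11*U) + 2*I*sqrt(3) = U**2 + 11*U + 2*I*sqrt(3))
N(F) = 15 (N(F) = -4 - 1*(-19) = -4 + 19 = 15)
1/(9451 + N(Y(0 - 1*(-5)))) = 1/(9451 + 15) = 1/9466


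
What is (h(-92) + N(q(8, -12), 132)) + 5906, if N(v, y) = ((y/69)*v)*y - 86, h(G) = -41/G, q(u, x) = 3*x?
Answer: -300871/92 ≈ -3270.3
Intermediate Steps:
N(v, y) = -86 + v*y**2/69 (N(v, y) = ((y*(1/69))*v)*y - 86 = ((y/69)*v)*y - 86 = (v*y/69)*y - 86 = v*y**2/69 - 86 = -86 + v*y**2/69)
(h(-92) + N(q(8, -12), 132)) + 5906 = (-41/(-92) + (-86 + (1/69)*(3*(-12))*132**2)) + 5906 = (-41*(-1/92) + (-86 + (1/69)*(-36)*17424)) + 5906 = (41/92 + (-86 - 209088/23)) + 5906 = (41/92 - 211066/23) + 5906 = -844223/92 + 5906 = -300871/92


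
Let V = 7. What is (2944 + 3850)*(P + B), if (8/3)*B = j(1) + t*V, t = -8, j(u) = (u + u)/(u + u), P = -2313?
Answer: -63418593/4 ≈ -1.5855e+7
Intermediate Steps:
j(u) = 1 (j(u) = (2*u)/((2*u)) = (2*u)*(1/(2*u)) = 1)
B = -165/8 (B = 3*(1 - 8*7)/8 = 3*(1 - 56)/8 = (3/8)*(-55) = -165/8 ≈ -20.625)
(2944 + 3850)*(P + B) = (2944 + 3850)*(-2313 - 165/8) = 6794*(-18669/8) = -63418593/4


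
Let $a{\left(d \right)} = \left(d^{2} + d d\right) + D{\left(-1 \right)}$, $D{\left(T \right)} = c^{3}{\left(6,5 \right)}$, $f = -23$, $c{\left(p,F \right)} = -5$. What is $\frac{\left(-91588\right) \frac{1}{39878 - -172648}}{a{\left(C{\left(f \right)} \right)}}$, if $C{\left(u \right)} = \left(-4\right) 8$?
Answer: $- \frac{45794}{204343749} \approx -0.0002241$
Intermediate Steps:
$D{\left(T \right)} = -125$ ($D{\left(T \right)} = \left(-5\right)^{3} = -125$)
$C{\left(u \right)} = -32$
$a{\left(d \right)} = -125 + 2 d^{2}$ ($a{\left(d \right)} = \left(d^{2} + d d\right) - 125 = \left(d^{2} + d^{2}\right) - 125 = 2 d^{2} - 125 = -125 + 2 d^{2}$)
$\frac{\left(-91588\right) \frac{1}{39878 - -172648}}{a{\left(C{\left(f \right)} \right)}} = \frac{\left(-91588\right) \frac{1}{39878 - -172648}}{-125 + 2 \left(-32\right)^{2}} = \frac{\left(-91588\right) \frac{1}{39878 + 172648}}{-125 + 2 \cdot 1024} = \frac{\left(-91588\right) \frac{1}{212526}}{-125 + 2048} = \frac{\left(-91588\right) \frac{1}{212526}}{1923} = \left(- \frac{45794}{106263}\right) \frac{1}{1923} = - \frac{45794}{204343749}$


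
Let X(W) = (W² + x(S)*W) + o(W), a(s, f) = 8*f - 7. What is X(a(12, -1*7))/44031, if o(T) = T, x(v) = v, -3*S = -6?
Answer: 1260/14677 ≈ 0.085849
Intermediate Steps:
S = 2 (S = -⅓*(-6) = 2)
a(s, f) = -7 + 8*f
X(W) = W² + 3*W (X(W) = (W² + 2*W) + W = W² + 3*W)
X(a(12, -1*7))/44031 = ((-7 + 8*(-1*7))*(3 + (-7 + 8*(-1*7))))/44031 = ((-7 + 8*(-7))*(3 + (-7 + 8*(-7))))*(1/44031) = ((-7 - 56)*(3 + (-7 - 56)))*(1/44031) = -63*(3 - 63)*(1/44031) = -63*(-60)*(1/44031) = 3780*(1/44031) = 1260/14677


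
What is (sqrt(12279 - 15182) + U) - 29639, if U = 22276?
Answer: -7363 + I*sqrt(2903) ≈ -7363.0 + 53.88*I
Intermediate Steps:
(sqrt(12279 - 15182) + U) - 29639 = (sqrt(12279 - 15182) + 22276) - 29639 = (sqrt(-2903) + 22276) - 29639 = (I*sqrt(2903) + 22276) - 29639 = (22276 + I*sqrt(2903)) - 29639 = -7363 + I*sqrt(2903)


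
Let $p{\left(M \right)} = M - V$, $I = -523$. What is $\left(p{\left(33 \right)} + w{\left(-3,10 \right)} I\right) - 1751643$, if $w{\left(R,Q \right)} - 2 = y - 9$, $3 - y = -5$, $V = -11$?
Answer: $-1752122$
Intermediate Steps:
$y = 8$ ($y = 3 - -5 = 3 + 5 = 8$)
$p{\left(M \right)} = 11 + M$ ($p{\left(M \right)} = M - -11 = M + 11 = 11 + M$)
$w{\left(R,Q \right)} = 1$ ($w{\left(R,Q \right)} = 2 + \left(8 - 9\right) = 2 - 1 = 1$)
$\left(p{\left(33 \right)} + w{\left(-3,10 \right)} I\right) - 1751643 = \left(\left(11 + 33\right) + 1 \left(-523\right)\right) - 1751643 = \left(44 - 523\right) - 1751643 = -479 - 1751643 = -1752122$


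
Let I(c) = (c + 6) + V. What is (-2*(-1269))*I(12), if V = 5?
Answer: 58374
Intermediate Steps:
I(c) = 11 + c (I(c) = (c + 6) + 5 = (6 + c) + 5 = 11 + c)
(-2*(-1269))*I(12) = (-2*(-1269))*(11 + 12) = 2538*23 = 58374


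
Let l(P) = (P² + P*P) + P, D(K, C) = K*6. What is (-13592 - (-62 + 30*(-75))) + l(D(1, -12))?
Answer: -11202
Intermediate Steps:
D(K, C) = 6*K
l(P) = P + 2*P² (l(P) = (P² + P²) + P = 2*P² + P = P + 2*P²)
(-13592 - (-62 + 30*(-75))) + l(D(1, -12)) = (-13592 - (-62 + 30*(-75))) + (6*1)*(1 + 2*(6*1)) = (-13592 - (-62 - 2250)) + 6*(1 + 2*6) = (-13592 - 1*(-2312)) + 6*(1 + 12) = (-13592 + 2312) + 6*13 = -11280 + 78 = -11202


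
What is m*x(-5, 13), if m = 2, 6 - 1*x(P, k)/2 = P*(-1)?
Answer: 4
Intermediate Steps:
x(P, k) = 12 + 2*P (x(P, k) = 12 - 2*P*(-1) = 12 - (-2)*P = 12 + 2*P)
m*x(-5, 13) = 2*(12 + 2*(-5)) = 2*(12 - 10) = 2*2 = 4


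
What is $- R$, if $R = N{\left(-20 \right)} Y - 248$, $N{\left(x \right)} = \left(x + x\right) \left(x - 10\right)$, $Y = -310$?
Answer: $372248$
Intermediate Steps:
$N{\left(x \right)} = 2 x \left(-10 + x\right)$
$R = -372248$ ($R = 2 \left(-20\right) \left(-10 - 20\right) \left(-310\right) - 248 = 2 \left(-20\right) \left(-30\right) \left(-310\right) - 248 = 1200 \left(-310\right) - 248 = -372000 - 248 = -372248$)
$- R = \left(-1\right) \left(-372248\right) = 372248$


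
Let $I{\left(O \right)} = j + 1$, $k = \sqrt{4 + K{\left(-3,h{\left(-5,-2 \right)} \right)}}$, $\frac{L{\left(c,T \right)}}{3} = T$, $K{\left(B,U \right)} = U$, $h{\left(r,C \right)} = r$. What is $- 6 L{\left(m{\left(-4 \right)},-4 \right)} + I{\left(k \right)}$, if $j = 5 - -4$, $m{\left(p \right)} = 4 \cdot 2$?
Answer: $82$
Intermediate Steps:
$m{\left(p \right)} = 8$
$L{\left(c,T \right)} = 3 T$
$j = 9$ ($j = 5 + 4 = 9$)
$k = i$ ($k = \sqrt{4 - 5} = \sqrt{-1} = i \approx 1.0 i$)
$I{\left(O \right)} = 10$ ($I{\left(O \right)} = 9 + 1 = 10$)
$- 6 L{\left(m{\left(-4 \right)},-4 \right)} + I{\left(k \right)} = - 6 \cdot 3 \left(-4\right) + 10 = \left(-6\right) \left(-12\right) + 10 = 72 + 10 = 82$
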